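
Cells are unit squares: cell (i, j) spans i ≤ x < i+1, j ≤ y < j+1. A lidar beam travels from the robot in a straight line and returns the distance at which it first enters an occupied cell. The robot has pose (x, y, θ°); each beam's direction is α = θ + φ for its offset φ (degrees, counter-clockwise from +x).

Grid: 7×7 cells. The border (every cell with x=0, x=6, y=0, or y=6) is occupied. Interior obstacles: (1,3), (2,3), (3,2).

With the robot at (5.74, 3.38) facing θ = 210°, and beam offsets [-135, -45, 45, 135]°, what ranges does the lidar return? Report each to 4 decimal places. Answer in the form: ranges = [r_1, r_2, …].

beam 1: φ=-135°, α=75°
  cosα=0.2588 sinα=0.9659 | (5,3) | tMaxX 1.0046 tMaxY 0.6419 | tΔX 3.8637 tΔY 1.0353
    t=0.6419 [y] (5,4)
    t=1.0046 [x] (6,4) — stop
  → r_1 = 1.0046
beam 2: φ=-45°, α=165°
  cosα=-0.9659 sinα=0.2588 | (5,3) | tMaxX 0.7661 tMaxY 2.3955 | tΔX 1.0353 tΔY 3.8637
    t=0.7661 [x] (4,3)
    t=1.8014 [x] (3,3)
    t=2.3955 [y] (3,4)
    t=2.8367 [x] (2,4)
    t=3.8719 [x] (1,4)
    t=4.9072 [x] (0,4) — stop
  → r_2 = 4.9072
beam 3: φ=45°, α=255°
  cosα=-0.2588 sinα=-0.9659 | (5,3) | tMaxX 2.8591 tMaxY 0.3934 | tΔX 3.8637 tΔY 1.0353
    t=0.3934 [y] (5,2)
    t=1.4287 [y] (5,1)
    t=2.4640 [y] (5,0) — stop
  → r_3 = 2.4640
beam 4: φ=135°, α=345°
  cosα=0.9659 sinα=-0.2588 | (5,3) | tMaxX 0.2692 tMaxY 1.4682 | tΔX 1.0353 tΔY 3.8637
    t=0.2692 [x] (6,3) — stop
  → r_4 = 0.2692

ranges = [1.0046, 4.9072, 2.4640, 0.2692]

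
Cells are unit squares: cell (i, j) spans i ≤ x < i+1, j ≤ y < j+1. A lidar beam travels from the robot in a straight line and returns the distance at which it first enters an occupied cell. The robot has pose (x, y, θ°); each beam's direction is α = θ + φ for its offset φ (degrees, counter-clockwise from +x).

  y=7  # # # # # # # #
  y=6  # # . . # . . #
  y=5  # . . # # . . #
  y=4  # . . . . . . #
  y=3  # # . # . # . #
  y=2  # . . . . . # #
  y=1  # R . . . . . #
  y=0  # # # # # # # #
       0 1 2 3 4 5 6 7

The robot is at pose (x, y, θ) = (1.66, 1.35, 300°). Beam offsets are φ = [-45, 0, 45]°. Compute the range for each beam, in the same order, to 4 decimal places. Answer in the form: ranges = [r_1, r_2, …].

beam 1: φ=-45°, α=255°
  direction (-0.2588, -0.9659); cell (1,1); t to first gridline: x 2.5500, y 0.3623 (then +3.8637 / +1.0353)
    (1,0) via y @ 0.3623  # hit
  → r_1 = 0.3623
beam 2: φ=0°, α=300°
  direction (0.5000, -0.8660); cell (1,1); t to first gridline: x 0.6800, y 0.4041 (then +2.0000 / +1.1547)
    (1,0) via y @ 0.4041  # hit
  → r_2 = 0.4041
beam 3: φ=45°, α=345°
  direction (0.9659, -0.2588); cell (1,1); t to first gridline: x 0.3520, y 1.3523 (then +1.0353 / +3.8637)
    (2,1) via x @ 0.3520
    (2,0) via y @ 1.3523  # hit
  → r_3 = 1.3523

ranges = [0.3623, 0.4041, 1.3523]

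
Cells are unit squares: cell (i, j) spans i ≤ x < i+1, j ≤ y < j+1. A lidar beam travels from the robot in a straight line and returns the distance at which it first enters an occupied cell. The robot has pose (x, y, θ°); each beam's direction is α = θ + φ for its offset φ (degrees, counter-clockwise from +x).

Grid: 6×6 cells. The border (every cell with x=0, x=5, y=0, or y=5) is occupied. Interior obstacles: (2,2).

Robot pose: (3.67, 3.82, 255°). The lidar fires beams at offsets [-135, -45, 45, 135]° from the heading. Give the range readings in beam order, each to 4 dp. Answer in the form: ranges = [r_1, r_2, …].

ranges = [1.3625, 1.6400, 2.6600, 1.5358]

beam 1: φ=-135°, α=120°
  dir = (cos 120°, sin 120°) = (-0.5000, 0.8660); from cell (3,3)
  next x-line at t=1.3400, next y-line at t=0.2078; Δt_x=2.0000, Δt_y=1.1547
    y: enter (3,4) at t=0.2078
    x: enter (2,4) at t=1.3400
    y: enter (2,5) at t=1.3625 ← occupied
  → r_1 = 1.3625
beam 2: φ=-45°, α=210°
  dir = (cos 210°, sin 210°) = (-0.8660, -0.5000); from cell (3,3)
  next x-line at t=0.7736, next y-line at t=1.6400; Δt_x=1.1547, Δt_y=2.0000
    x: enter (2,3) at t=0.7736
    y: enter (2,2) at t=1.6400 ← occupied
  → r_2 = 1.6400
beam 3: φ=45°, α=300°
  dir = (cos 300°, sin 300°) = (0.5000, -0.8660); from cell (3,3)
  next x-line at t=0.6600, next y-line at t=0.9469; Δt_x=2.0000, Δt_y=1.1547
    x: enter (4,3) at t=0.6600
    y: enter (4,2) at t=0.9469
    y: enter (4,1) at t=2.1016
    x: enter (5,1) at t=2.6600 ← occupied
  → r_3 = 2.6600
beam 4: φ=135°, α=30°
  dir = (cos 30°, sin 30°) = (0.8660, 0.5000); from cell (3,3)
  next x-line at t=0.3811, next y-line at t=0.3600; Δt_x=1.1547, Δt_y=2.0000
    y: enter (3,4) at t=0.3600
    x: enter (4,4) at t=0.3811
    x: enter (5,4) at t=1.5358 ← occupied
  → r_4 = 1.5358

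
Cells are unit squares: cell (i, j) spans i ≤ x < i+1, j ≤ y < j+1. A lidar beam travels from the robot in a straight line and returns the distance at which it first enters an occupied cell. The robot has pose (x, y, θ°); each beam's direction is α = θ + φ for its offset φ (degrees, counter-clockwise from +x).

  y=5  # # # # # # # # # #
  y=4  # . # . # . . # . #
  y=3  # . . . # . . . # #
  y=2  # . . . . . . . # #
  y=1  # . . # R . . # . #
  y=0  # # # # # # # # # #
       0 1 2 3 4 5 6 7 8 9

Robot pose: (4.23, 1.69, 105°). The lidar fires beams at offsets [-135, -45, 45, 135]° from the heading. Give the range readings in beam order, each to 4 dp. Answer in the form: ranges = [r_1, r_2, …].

ranges = [1.3800, 1.5127, 0.2656, 0.4600]

beam 1: φ=-135°, α=330°
  direction (0.8660, -0.5000); cell (4,1); t to first gridline: x 0.8891, y 1.3800 (then +1.1547 / +2.0000)
    (5,1) via x @ 0.8891
    (5,0) via y @ 1.3800  # hit
  → r_1 = 1.3800
beam 2: φ=-45°, α=60°
  direction (0.5000, 0.8660); cell (4,1); t to first gridline: x 1.5400, y 0.3580 (then +2.0000 / +1.1547)
    (4,2) via y @ 0.3580
    (4,3) via y @ 1.5127  # hit
  → r_2 = 1.5127
beam 3: φ=45°, α=150°
  direction (-0.8660, 0.5000); cell (4,1); t to first gridline: x 0.2656, y 0.6200 (then +1.1547 / +2.0000)
    (3,1) via x @ 0.2656  # hit
  → r_3 = 0.2656
beam 4: φ=135°, α=240°
  direction (-0.5000, -0.8660); cell (4,1); t to first gridline: x 0.4600, y 0.7967 (then +2.0000 / +1.1547)
    (3,1) via x @ 0.4600  # hit
  → r_4 = 0.4600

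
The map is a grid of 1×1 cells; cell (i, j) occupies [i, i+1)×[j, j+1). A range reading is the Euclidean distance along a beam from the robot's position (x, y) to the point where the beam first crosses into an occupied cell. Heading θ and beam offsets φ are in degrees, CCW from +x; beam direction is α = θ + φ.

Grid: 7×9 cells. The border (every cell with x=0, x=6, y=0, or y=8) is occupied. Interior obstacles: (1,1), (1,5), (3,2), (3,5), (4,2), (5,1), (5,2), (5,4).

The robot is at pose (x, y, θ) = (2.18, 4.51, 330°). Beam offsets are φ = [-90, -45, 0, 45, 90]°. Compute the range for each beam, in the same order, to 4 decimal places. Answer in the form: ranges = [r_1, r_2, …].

beam 1: φ=-90°, α=240°
  dir = (cos 240°, sin 240°) = (-0.5000, -0.8660); from cell (2,4)
  next x-line at t=0.3600, next y-line at t=0.5889; Δt_x=2.0000, Δt_y=1.1547
    x: enter (1,4) at t=0.3600
    y: enter (1,3) at t=0.5889
    y: enter (1,2) at t=1.7436
    x: enter (0,2) at t=2.3600 ← occupied
  → r_1 = 2.3600
beam 2: φ=-45°, α=285°
  dir = (cos 285°, sin 285°) = (0.2588, -0.9659); from cell (2,4)
  next x-line at t=3.1682, next y-line at t=0.5280; Δt_x=3.8637, Δt_y=1.0353
    y: enter (2,3) at t=0.5280
    y: enter (2,2) at t=1.5633
    y: enter (2,1) at t=2.5985
    x: enter (3,1) at t=3.1682
    y: enter (3,0) at t=3.6338 ← occupied
  → r_2 = 3.6338
beam 3: φ=0°, α=330°
  dir = (cos 330°, sin 330°) = (0.8660, -0.5000); from cell (2,4)
  next x-line at t=0.9469, next y-line at t=1.0200; Δt_x=1.1547, Δt_y=2.0000
    x: enter (3,4) at t=0.9469
    y: enter (3,3) at t=1.0200
    x: enter (4,3) at t=2.1016
    y: enter (4,2) at t=3.0200 ← occupied
  → r_3 = 3.0200
beam 4: φ=45°, α=15°
  dir = (cos 15°, sin 15°) = (0.9659, 0.2588); from cell (2,4)
  next x-line at t=0.8489, next y-line at t=1.8932; Δt_x=1.0353, Δt_y=3.8637
    x: enter (3,4) at t=0.8489
    x: enter (4,4) at t=1.8842
    y: enter (4,5) at t=1.8932
    x: enter (5,5) at t=2.9195
    x: enter (6,5) at t=3.9548 ← occupied
  → r_4 = 3.9548
beam 5: φ=90°, α=60°
  dir = (cos 60°, sin 60°) = (0.5000, 0.8660); from cell (2,4)
  next x-line at t=1.6400, next y-line at t=0.5658; Δt_x=2.0000, Δt_y=1.1547
    y: enter (2,5) at t=0.5658
    x: enter (3,5) at t=1.6400 ← occupied
  → r_5 = 1.6400

ranges = [2.3600, 3.6338, 3.0200, 3.9548, 1.6400]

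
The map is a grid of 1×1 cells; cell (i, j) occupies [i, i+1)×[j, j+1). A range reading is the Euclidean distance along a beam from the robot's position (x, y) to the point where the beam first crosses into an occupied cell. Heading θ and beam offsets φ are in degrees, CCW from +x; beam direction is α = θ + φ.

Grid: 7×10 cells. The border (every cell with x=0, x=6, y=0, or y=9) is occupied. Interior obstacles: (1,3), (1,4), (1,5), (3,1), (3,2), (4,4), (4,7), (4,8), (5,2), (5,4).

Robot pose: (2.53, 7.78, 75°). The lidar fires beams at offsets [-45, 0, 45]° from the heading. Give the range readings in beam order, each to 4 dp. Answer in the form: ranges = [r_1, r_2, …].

ranges = [1.6974, 1.2630, 1.4087]

beam 1: φ=-45°, α=30°
  dir = (cos 30°, sin 30°) = (0.8660, 0.5000); from cell (2,7)
  next x-line at t=0.5427, next y-line at t=0.4400; Δt_x=1.1547, Δt_y=2.0000
    y: enter (2,8) at t=0.4400
    x: enter (3,8) at t=0.5427
    x: enter (4,8) at t=1.6974 ← occupied
  → r_1 = 1.6974
beam 2: φ=0°, α=75°
  dir = (cos 75°, sin 75°) = (0.2588, 0.9659); from cell (2,7)
  next x-line at t=1.8159, next y-line at t=0.2278; Δt_x=3.8637, Δt_y=1.0353
    y: enter (2,8) at t=0.2278
    y: enter (2,9) at t=1.2630 ← occupied
  → r_2 = 1.2630
beam 3: φ=45°, α=120°
  dir = (cos 120°, sin 120°) = (-0.5000, 0.8660); from cell (2,7)
  next x-line at t=1.0600, next y-line at t=0.2540; Δt_x=2.0000, Δt_y=1.1547
    y: enter (2,8) at t=0.2540
    x: enter (1,8) at t=1.0600
    y: enter (1,9) at t=1.4087 ← occupied
  → r_3 = 1.4087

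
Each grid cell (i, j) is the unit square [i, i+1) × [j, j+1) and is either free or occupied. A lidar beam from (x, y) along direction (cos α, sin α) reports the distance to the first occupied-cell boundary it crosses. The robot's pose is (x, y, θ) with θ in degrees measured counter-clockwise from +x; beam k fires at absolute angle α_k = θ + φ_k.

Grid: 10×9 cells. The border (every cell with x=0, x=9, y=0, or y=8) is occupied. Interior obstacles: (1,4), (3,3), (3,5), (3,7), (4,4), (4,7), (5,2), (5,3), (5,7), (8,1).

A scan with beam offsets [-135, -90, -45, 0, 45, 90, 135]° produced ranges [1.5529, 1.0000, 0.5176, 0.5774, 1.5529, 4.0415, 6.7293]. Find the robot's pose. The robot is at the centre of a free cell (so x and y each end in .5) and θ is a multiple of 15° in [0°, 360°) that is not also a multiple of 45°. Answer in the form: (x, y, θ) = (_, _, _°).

Enumerate (i+0.5, j+0.5, θ) over the 46 free cells and 16 admissible headings. For each, cast all 7 beams and compare to the given ranges.
  (6.5, 1.5, 255°): beam 1 = 1.0000 ≠ 1.5529 ✗
  (5.5, 1.5, 105°): beam 1 = 1.0000 ≠ 1.5529 ✗
  (7.5, 4.5, 165°): beam 1 = 1.7321 ≠ 1.5529 ✗
  …
  (7.5, 7.5, 120°): r_1=1.5529, r_2=1.0000, r_3=0.5176, r_4=0.5774, r_5=1.5529, r_6=4.0415, r_7=6.7293 — all match ✓
No second candidate reproduces the full scan.

(x, y, θ) = (7.5, 7.5, 120°)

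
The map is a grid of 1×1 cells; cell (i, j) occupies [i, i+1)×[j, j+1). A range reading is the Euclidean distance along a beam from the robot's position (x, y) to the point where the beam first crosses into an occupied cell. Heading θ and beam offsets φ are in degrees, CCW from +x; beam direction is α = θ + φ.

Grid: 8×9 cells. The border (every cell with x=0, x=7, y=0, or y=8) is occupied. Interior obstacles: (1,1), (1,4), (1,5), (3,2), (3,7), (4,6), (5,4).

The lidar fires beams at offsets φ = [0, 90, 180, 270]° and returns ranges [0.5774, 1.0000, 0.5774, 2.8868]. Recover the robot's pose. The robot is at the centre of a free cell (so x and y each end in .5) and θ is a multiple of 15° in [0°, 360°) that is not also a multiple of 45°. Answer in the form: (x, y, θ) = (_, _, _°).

(x, y, θ) = (3.5, 1.5, 240°)

Candidates: 35 free-cell centres × 16 headings = 560 poses. Raycast each; keep the one whose scan matches to 4 dp.
  (2.5, 1.5, 150°): beam 2 = 0.5774 ≠ 1.0000 ✗
  (2.5, 2.5, 60°): beam 1 = 4.0415 ≠ 0.5774 ✗
  (2.5, 6.5, 285°): beam 1 = 3.6235 ≠ 0.5774 ✗
  (4.5, 4.5, 240°): beam 1 = 1.7321 ≠ 0.5774 ✗
  (4.5, 3.5, 195°): beam 1 = 3.6235 ≠ 0.5774 ✗
  …
  (3.5, 1.5, 240°): r_1=0.5774, r_2=1.0000, r_3=0.5774, r_4=2.8868 — all match ✓
Unique over the lattice → pose = (3.5, 1.5, 240°).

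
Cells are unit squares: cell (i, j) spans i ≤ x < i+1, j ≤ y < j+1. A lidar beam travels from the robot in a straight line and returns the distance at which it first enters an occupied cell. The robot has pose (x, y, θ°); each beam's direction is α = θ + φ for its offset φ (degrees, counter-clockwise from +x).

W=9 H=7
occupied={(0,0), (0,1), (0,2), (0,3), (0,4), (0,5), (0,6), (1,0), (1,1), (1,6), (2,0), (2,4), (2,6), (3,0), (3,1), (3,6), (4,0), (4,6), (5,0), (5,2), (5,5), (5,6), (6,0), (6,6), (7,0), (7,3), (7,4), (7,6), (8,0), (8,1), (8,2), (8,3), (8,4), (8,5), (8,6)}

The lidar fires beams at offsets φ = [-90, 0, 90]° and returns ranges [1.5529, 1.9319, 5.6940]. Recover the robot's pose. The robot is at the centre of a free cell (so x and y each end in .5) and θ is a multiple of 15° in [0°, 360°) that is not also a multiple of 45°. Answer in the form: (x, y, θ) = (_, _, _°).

The pose lattice has 28·16 = 448 candidates. Test each by forward raycasting.
  (2.5, 2.5, 345°): beam 2 = 5.6940 ≠ 1.9319 ✗
  (6.5, 2.5, 150°): beam 1 = 1.0000 ≠ 1.5529 ✗
  (3.5, 3.5, 330°): beam 1 = 2.8868 ≠ 1.5529 ✗
  …
  (6.5, 1.5, 75°): r_1=1.5529, r_2=1.9319, r_3=5.6940 — all match ✓
Only this pose fits every beam.

(x, y, θ) = (6.5, 1.5, 75°)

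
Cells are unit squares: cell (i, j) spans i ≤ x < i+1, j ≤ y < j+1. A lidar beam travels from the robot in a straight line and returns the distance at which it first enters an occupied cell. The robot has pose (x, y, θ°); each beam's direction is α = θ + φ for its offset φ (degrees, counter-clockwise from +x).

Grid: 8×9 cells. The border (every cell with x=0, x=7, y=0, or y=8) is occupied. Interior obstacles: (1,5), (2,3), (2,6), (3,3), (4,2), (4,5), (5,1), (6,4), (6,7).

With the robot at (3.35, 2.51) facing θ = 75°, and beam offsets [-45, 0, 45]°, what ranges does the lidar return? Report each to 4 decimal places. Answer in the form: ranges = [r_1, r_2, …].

ranges = [0.7506, 0.5073, 0.5658]

beam 1: φ=-45°, α=30°
  cosα=0.8660 sinα=0.5000 | (3,2) | tMaxX 0.7506 tMaxY 0.9800 | tΔX 1.1547 tΔY 2.0000
    t=0.7506 [x] (4,2) — stop
  → r_1 = 0.7506
beam 2: φ=0°, α=75°
  cosα=0.2588 sinα=0.9659 | (3,2) | tMaxX 2.5114 tMaxY 0.5073 | tΔX 3.8637 tΔY 1.0353
    t=0.5073 [y] (3,3) — stop
  → r_2 = 0.5073
beam 3: φ=45°, α=120°
  cosα=-0.5000 sinα=0.8660 | (3,2) | tMaxX 0.7000 tMaxY 0.5658 | tΔX 2.0000 tΔY 1.1547
    t=0.5658 [y] (3,3) — stop
  → r_3 = 0.5658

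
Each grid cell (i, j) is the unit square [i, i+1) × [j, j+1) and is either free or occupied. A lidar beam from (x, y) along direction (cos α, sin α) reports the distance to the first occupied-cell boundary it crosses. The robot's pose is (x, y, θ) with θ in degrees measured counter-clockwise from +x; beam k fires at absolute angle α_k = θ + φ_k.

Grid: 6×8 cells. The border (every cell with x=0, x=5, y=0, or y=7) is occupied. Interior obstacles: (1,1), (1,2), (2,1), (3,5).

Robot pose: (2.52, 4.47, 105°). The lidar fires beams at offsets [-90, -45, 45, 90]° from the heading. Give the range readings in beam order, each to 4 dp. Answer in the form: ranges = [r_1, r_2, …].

ranges = [2.5675, 0.9600, 1.7551, 1.5736]

beam 1: φ=-90°, α=15°
  cosα=0.9659 sinα=0.2588 | (2,4) | tMaxX 0.4969 tMaxY 2.0478 | tΔX 1.0353 tΔY 3.8637
    t=0.4969 [x] (3,4)
    t=1.5322 [x] (4,4)
    t=2.0478 [y] (4,5)
    t=2.5675 [x] (5,5) — stop
  → r_1 = 2.5675
beam 2: φ=-45°, α=60°
  cosα=0.5000 sinα=0.8660 | (2,4) | tMaxX 0.9600 tMaxY 0.6120 | tΔX 2.0000 tΔY 1.1547
    t=0.6120 [y] (2,5)
    t=0.9600 [x] (3,5) — stop
  → r_2 = 0.9600
beam 3: φ=45°, α=150°
  cosα=-0.8660 sinα=0.5000 | (2,4) | tMaxX 0.6004 tMaxY 1.0600 | tΔX 1.1547 tΔY 2.0000
    t=0.6004 [x] (1,4)
    t=1.0600 [y] (1,5)
    t=1.7551 [x] (0,5) — stop
  → r_3 = 1.7551
beam 4: φ=90°, α=195°
  cosα=-0.9659 sinα=-0.2588 | (2,4) | tMaxX 0.5383 tMaxY 1.8159 | tΔX 1.0353 tΔY 3.8637
    t=0.5383 [x] (1,4)
    t=1.5736 [x] (0,4) — stop
  → r_4 = 1.5736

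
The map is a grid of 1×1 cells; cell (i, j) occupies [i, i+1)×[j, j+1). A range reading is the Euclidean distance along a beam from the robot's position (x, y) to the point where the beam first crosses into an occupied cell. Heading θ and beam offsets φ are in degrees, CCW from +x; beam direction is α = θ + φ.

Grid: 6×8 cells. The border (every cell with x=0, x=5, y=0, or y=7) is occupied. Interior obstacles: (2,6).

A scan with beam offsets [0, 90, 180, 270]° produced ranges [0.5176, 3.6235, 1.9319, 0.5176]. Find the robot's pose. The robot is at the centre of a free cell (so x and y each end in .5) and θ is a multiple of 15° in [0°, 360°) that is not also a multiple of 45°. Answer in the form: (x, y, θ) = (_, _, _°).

(x, y, θ) = (1.5, 1.5, 285°)

Candidates: 23 free-cell centres × 16 headings = 368 poses. Raycast each; keep the one whose scan matches to 4 dp.
  (3.5, 3.5, 15°): beam 1 = 1.5529 ≠ 0.5176 ✗
  (2.5, 3.5, 300°): beam 1 = 2.8868 ≠ 0.5176 ✗
  (1.5, 2.5, 240°): beam 1 = 1.0000 ≠ 0.5176 ✗
  (3.5, 5.5, 330°): beam 1 = 1.7321 ≠ 0.5176 ✗
  …
  (1.5, 1.5, 285°): r_1=0.5176, r_2=3.6235, r_3=1.9319, r_4=0.5176 — all match ✓
Unique over the lattice → pose = (1.5, 1.5, 285°).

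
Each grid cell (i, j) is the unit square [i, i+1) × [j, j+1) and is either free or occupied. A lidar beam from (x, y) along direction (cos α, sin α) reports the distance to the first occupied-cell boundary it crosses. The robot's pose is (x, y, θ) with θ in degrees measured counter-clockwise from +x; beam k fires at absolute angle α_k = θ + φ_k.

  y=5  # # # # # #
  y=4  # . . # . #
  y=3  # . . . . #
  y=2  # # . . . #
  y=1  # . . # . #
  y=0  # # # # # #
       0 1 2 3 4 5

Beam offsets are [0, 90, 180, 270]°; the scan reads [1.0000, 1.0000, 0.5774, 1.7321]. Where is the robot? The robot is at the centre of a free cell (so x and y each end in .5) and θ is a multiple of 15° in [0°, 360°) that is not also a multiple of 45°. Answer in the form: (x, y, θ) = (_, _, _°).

The pose lattice has 13·16 = 208 candidates. Test each by forward raycasting.
  (3.5, 3.5, 210°): beam 1 = 1.7321 ≠ 1.0000 ✗
  (4.5, 1.5, 255°): beam 1 = 0.5176 ≠ 1.0000 ✗
  (2.5, 1.5, 255°): beam 1 = 0.5176 ≠ 1.0000 ✗
  (3.5, 3.5, 105°): beam 1 = 0.5176 ≠ 1.0000 ✗
  …
  (4.5, 2.5, 210°): r_1=1.0000, r_2=1.0000, r_3=0.5774, r_4=1.7321 — all match ✓
Only this pose fits every beam.

(x, y, θ) = (4.5, 2.5, 210°)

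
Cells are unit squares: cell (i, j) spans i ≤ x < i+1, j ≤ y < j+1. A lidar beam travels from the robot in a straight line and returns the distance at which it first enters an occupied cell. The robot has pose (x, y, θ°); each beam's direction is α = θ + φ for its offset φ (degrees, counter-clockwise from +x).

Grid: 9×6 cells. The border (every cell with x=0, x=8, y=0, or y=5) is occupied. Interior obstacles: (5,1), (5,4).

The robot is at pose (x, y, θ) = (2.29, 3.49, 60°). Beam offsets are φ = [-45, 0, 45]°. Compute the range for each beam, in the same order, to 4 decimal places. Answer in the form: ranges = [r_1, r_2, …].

ranges = [2.8056, 1.7436, 1.5633]

beam 1: φ=-45°, α=15°
  direction (0.9659, 0.2588); cell (2,3); t to first gridline: x 0.7350, y 1.9705 (then +1.0353 / +3.8637)
    (3,3) via x @ 0.7350
    (4,3) via x @ 1.7703
    (4,4) via y @ 1.9705
    (5,4) via x @ 2.8056  # hit
  → r_1 = 2.8056
beam 2: φ=0°, α=60°
  direction (0.5000, 0.8660); cell (2,3); t to first gridline: x 1.4200, y 0.5889 (then +2.0000 / +1.1547)
    (2,4) via y @ 0.5889
    (3,4) via x @ 1.4200
    (3,5) via y @ 1.7436  # hit
  → r_2 = 1.7436
beam 3: φ=45°, α=105°
  direction (-0.2588, 0.9659); cell (2,3); t to first gridline: x 1.1205, y 0.5280 (then +3.8637 / +1.0353)
    (2,4) via y @ 0.5280
    (1,4) via x @ 1.1205
    (1,5) via y @ 1.5633  # hit
  → r_3 = 1.5633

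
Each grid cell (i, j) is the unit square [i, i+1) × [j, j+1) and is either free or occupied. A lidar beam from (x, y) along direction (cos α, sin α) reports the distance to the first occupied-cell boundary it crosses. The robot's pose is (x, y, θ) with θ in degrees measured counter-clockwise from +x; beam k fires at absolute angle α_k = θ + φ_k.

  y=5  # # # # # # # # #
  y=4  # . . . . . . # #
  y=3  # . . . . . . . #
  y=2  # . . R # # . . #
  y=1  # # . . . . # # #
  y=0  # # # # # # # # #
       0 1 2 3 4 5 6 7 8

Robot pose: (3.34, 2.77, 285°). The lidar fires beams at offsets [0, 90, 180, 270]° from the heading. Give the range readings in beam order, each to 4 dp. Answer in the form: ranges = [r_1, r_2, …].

ranges = [1.8324, 0.6833, 2.3087, 2.4225]

beam 1: φ=0°, α=285°
  direction (0.2588, -0.9659); cell (3,2); t to first gridline: x 2.5500, y 0.7972 (then +3.8637 / +1.0353)
    (3,1) via y @ 0.7972
    (3,0) via y @ 1.8324  # hit
  → r_1 = 1.8324
beam 2: φ=90°, α=15°
  direction (0.9659, 0.2588); cell (3,2); t to first gridline: x 0.6833, y 0.8887 (then +1.0353 / +3.8637)
    (4,2) via x @ 0.6833  # hit
  → r_2 = 0.6833
beam 3: φ=180°, α=105°
  direction (-0.2588, 0.9659); cell (3,2); t to first gridline: x 1.3137, y 0.2381 (then +3.8637 / +1.0353)
    (3,3) via y @ 0.2381
    (3,4) via y @ 1.2734
    (2,4) via x @ 1.3137
    (2,5) via y @ 2.3087  # hit
  → r_3 = 2.3087
beam 4: φ=270°, α=195°
  direction (-0.9659, -0.2588); cell (3,2); t to first gridline: x 0.3520, y 2.9751 (then +1.0353 / +3.8637)
    (2,2) via x @ 0.3520
    (1,2) via x @ 1.3873
    (0,2) via x @ 2.4225  # hit
  → r_4 = 2.4225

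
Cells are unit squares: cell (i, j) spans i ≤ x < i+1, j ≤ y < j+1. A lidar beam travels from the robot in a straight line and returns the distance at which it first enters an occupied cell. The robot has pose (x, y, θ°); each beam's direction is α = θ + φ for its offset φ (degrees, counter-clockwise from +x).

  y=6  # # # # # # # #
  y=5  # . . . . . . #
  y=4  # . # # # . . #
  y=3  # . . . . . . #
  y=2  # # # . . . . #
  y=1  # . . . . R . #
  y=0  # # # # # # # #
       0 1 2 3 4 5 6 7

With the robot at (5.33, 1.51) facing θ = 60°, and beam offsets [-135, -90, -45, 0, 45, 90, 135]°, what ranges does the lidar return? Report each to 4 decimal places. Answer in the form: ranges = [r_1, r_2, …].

ranges = [0.5280, 1.0200, 1.7289, 3.3400, 2.5778, 2.6905, 1.9705]

beam 1: φ=-135°, α=285°
  dir = (cos 285°, sin 285°) = (0.2588, -0.9659); from cell (5,1)
  next x-line at t=2.5887, next y-line at t=0.5280; Δt_x=3.8637, Δt_y=1.0353
    y: enter (5,0) at t=0.5280 ← occupied
  → r_1 = 0.5280
beam 2: φ=-90°, α=330°
  dir = (cos 330°, sin 330°) = (0.8660, -0.5000); from cell (5,1)
  next x-line at t=0.7736, next y-line at t=1.0200; Δt_x=1.1547, Δt_y=2.0000
    x: enter (6,1) at t=0.7736
    y: enter (6,0) at t=1.0200 ← occupied
  → r_2 = 1.0200
beam 3: φ=-45°, α=15°
  dir = (cos 15°, sin 15°) = (0.9659, 0.2588); from cell (5,1)
  next x-line at t=0.6936, next y-line at t=1.8932; Δt_x=1.0353, Δt_y=3.8637
    x: enter (6,1) at t=0.6936
    x: enter (7,1) at t=1.7289 ← occupied
  → r_3 = 1.7289
beam 4: φ=0°, α=60°
  dir = (cos 60°, sin 60°) = (0.5000, 0.8660); from cell (5,1)
  next x-line at t=1.3400, next y-line at t=0.5658; Δt_x=2.0000, Δt_y=1.1547
    y: enter (5,2) at t=0.5658
    x: enter (6,2) at t=1.3400
    y: enter (6,3) at t=1.7205
    y: enter (6,4) at t=2.8752
    x: enter (7,4) at t=3.3400 ← occupied
  → r_4 = 3.3400
beam 5: φ=45°, α=105°
  dir = (cos 105°, sin 105°) = (-0.2588, 0.9659); from cell (5,1)
  next x-line at t=1.2750, next y-line at t=0.5073; Δt_x=3.8637, Δt_y=1.0353
    y: enter (5,2) at t=0.5073
    x: enter (4,2) at t=1.2750
    y: enter (4,3) at t=1.5426
    y: enter (4,4) at t=2.5778 ← occupied
  → r_5 = 2.5778
beam 6: φ=90°, α=150°
  dir = (cos 150°, sin 150°) = (-0.8660, 0.5000); from cell (5,1)
  next x-line at t=0.3811, next y-line at t=0.9800; Δt_x=1.1547, Δt_y=2.0000
    x: enter (4,1) at t=0.3811
    y: enter (4,2) at t=0.9800
    x: enter (3,2) at t=1.5358
    x: enter (2,2) at t=2.6905 ← occupied
  → r_6 = 2.6905
beam 7: φ=135°, α=195°
  dir = (cos 195°, sin 195°) = (-0.9659, -0.2588); from cell (5,1)
  next x-line at t=0.3416, next y-line at t=1.9705; Δt_x=1.0353, Δt_y=3.8637
    x: enter (4,1) at t=0.3416
    x: enter (3,1) at t=1.3769
    y: enter (3,0) at t=1.9705 ← occupied
  → r_7 = 1.9705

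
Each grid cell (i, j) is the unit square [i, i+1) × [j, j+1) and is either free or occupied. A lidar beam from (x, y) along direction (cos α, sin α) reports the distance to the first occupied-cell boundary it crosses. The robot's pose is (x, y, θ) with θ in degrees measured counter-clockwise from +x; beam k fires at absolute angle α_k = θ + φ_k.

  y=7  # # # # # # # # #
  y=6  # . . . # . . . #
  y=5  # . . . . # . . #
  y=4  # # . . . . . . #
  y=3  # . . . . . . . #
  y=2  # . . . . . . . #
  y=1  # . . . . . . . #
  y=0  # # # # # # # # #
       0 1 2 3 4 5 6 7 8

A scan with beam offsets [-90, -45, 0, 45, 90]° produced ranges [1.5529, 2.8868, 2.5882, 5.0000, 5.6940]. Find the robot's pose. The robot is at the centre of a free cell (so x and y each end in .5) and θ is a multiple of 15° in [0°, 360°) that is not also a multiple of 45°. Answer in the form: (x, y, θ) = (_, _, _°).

The pose lattice has 39·16 = 624 candidates. Test each by forward raycasting.
  (2.5, 1.5, 30°): beam 1 = 0.5774 ≠ 1.5529 ✗
  (5.5, 6.5, 240°): beam 1 = 0.5774 ≠ 1.5529 ✗
  (1.5, 1.5, 30°): beam 1 = 0.5774 ≠ 1.5529 ✗
  (5.5, 2.5, 30°): beam 1 = 1.7321 ≠ 1.5529 ✗
  (7.5, 6.5, 150°): beam 1 = 0.5774 ≠ 1.5529 ✗
  …
  (2.5, 3.5, 285°): r_1=1.5529, r_2=2.8868, r_3=2.5882, r_4=5.0000, r_5=5.6940 — all match ✓
No second candidate reproduces the full scan.

(x, y, θ) = (2.5, 3.5, 285°)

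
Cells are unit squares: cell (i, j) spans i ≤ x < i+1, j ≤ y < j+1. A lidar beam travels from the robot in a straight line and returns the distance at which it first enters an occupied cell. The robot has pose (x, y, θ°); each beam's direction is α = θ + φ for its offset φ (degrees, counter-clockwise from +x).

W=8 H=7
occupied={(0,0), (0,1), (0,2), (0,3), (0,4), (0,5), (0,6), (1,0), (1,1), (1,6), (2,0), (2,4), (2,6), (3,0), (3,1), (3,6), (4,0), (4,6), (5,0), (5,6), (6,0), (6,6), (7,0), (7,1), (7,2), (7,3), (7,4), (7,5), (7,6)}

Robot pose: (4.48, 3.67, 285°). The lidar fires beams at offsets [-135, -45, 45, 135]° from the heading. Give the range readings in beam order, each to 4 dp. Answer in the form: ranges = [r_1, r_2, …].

beam 1: φ=-135°, α=150°
  d=(-0.8660,0.5000)  start (4,3)  tX=0.5543 tY=0.6600  stride 1/|dx|=1.1547 1/|dy|=2.0000
    cross x-line → (3,3), t=0.5543
    cross y-line → (3,4), t=0.6600
    cross x-line → (2,4), t=1.7090 (wall)
  → r_1 = 1.7090
beam 2: φ=-45°, α=240°
  d=(-0.5000,-0.8660)  start (4,3)  tX=0.9600 tY=0.7736  stride 1/|dx|=2.0000 1/|dy|=1.1547
    cross y-line → (4,2), t=0.7736
    cross x-line → (3,2), t=0.9600
    cross y-line → (3,1), t=1.9283 (wall)
  → r_2 = 1.9283
beam 3: φ=45°, α=330°
  d=(0.8660,-0.5000)  start (4,3)  tX=0.6004 tY=1.3400  stride 1/|dx|=1.1547 1/|dy|=2.0000
    cross x-line → (5,3), t=0.6004
    cross y-line → (5,2), t=1.3400
    cross x-line → (6,2), t=1.7551
    cross x-line → (7,2), t=2.9098 (wall)
  → r_3 = 2.9098
beam 4: φ=135°, α=60°
  d=(0.5000,0.8660)  start (4,3)  tX=1.0400 tY=0.3811  stride 1/|dx|=2.0000 1/|dy|=1.1547
    cross y-line → (4,4), t=0.3811
    cross x-line → (5,4), t=1.0400
    cross y-line → (5,5), t=1.5358
    cross y-line → (5,6), t=2.6905 (wall)
  → r_4 = 2.6905

ranges = [1.7090, 1.9283, 2.9098, 2.6905]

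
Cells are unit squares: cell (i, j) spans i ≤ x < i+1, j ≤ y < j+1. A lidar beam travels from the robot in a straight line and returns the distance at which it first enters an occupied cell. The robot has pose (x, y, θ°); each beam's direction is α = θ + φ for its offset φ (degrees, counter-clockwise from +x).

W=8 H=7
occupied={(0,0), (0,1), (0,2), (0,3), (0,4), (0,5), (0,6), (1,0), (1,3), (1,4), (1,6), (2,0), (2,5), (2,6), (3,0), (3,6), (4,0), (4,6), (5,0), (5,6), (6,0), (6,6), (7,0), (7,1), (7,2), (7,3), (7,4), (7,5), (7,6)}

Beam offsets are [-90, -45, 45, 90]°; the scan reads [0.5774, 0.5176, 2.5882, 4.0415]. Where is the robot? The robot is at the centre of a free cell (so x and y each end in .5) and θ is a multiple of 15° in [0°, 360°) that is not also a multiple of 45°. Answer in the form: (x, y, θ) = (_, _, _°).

(x, y, θ) = (6.5, 3.5, 60°)

Candidates: 27 free-cell centres × 16 headings = 432 poses. Raycast each; keep the one whose scan matches to 4 dp.
  (3.5, 1.5, 255°): beam 1 = 2.5882 ≠ 0.5774 ✗
  (4.5, 5.5, 120°): beam 1 = 1.0000 ≠ 0.5774 ✗
  (4.5, 4.5, 255°): beam 1 = 1.9319 ≠ 0.5774 ✗
  (6.5, 4.5, 60°): beam 3 = 1.5529 ≠ 2.5882 ✗
  …
  (6.5, 3.5, 60°): r_1=0.5774, r_2=0.5176, r_3=2.5882, r_4=4.0415 — all match ✓
Only this pose fits every beam.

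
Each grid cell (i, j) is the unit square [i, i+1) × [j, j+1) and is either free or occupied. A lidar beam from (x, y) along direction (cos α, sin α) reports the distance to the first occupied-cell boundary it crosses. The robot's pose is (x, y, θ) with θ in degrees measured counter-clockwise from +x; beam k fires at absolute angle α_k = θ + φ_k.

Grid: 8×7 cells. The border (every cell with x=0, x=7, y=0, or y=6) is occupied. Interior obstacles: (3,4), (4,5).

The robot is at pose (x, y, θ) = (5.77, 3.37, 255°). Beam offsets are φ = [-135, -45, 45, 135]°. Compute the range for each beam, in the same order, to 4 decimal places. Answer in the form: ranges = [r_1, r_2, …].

beam 1: φ=-135°, α=120°
  d=(-0.5000,0.8660)  start (5,3)  tX=1.5400 tY=0.7275  stride 1/|dx|=2.0000 1/|dy|=1.1547
    cross y-line → (5,4), t=0.7275
    cross x-line → (4,4), t=1.5400
    cross y-line → (4,5), t=1.8822 (wall)
  → r_1 = 1.8822
beam 2: φ=-45°, α=210°
  d=(-0.8660,-0.5000)  start (5,3)  tX=0.8891 tY=0.7400  stride 1/|dx|=1.1547 1/|dy|=2.0000
    cross y-line → (5,2), t=0.7400
    cross x-line → (4,2), t=0.8891
    cross x-line → (3,2), t=2.0438
    cross y-line → (3,1), t=2.7400
    cross x-line → (2,1), t=3.1985
    cross x-line → (1,1), t=4.3532
    cross y-line → (1,0), t=4.7400 (wall)
  → r_2 = 4.7400
beam 3: φ=45°, α=300°
  d=(0.5000,-0.8660)  start (5,3)  tX=0.4600 tY=0.4272  stride 1/|dx|=2.0000 1/|dy|=1.1547
    cross y-line → (5,2), t=0.4272
    cross x-line → (6,2), t=0.4600
    cross y-line → (6,1), t=1.5819
    cross x-line → (7,1), t=2.4600 (wall)
  → r_3 = 2.4600
beam 4: φ=135°, α=30°
  d=(0.8660,0.5000)  start (5,3)  tX=0.2656 tY=1.2600  stride 1/|dx|=1.1547 1/|dy|=2.0000
    cross x-line → (6,3), t=0.2656
    cross y-line → (6,4), t=1.2600
    cross x-line → (7,4), t=1.4203 (wall)
  → r_4 = 1.4203

ranges = [1.8822, 4.7400, 2.4600, 1.4203]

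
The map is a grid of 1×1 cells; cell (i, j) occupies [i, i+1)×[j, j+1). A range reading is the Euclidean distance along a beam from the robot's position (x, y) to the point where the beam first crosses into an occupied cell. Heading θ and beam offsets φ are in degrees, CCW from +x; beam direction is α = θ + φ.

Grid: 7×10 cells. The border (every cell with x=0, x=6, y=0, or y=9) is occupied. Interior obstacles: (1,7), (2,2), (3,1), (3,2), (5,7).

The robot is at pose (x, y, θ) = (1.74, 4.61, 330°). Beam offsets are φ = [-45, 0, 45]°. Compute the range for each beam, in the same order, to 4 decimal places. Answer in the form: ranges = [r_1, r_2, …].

ranges = [1.6668, 4.9190, 4.4103]

beam 1: φ=-45°, α=285°
  dir = (cos 285°, sin 285°) = (0.2588, -0.9659); from cell (1,4)
  next x-line at t=1.0046, next y-line at t=0.6315; Δt_x=3.8637, Δt_y=1.0353
    y: enter (1,3) at t=0.6315
    x: enter (2,3) at t=1.0046
    y: enter (2,2) at t=1.6668 ← occupied
  → r_1 = 1.6668
beam 2: φ=0°, α=330°
  dir = (cos 330°, sin 330°) = (0.8660, -0.5000); from cell (1,4)
  next x-line at t=0.3002, next y-line at t=1.2200; Δt_x=1.1547, Δt_y=2.0000
    x: enter (2,4) at t=0.3002
    y: enter (2,3) at t=1.2200
    x: enter (3,3) at t=1.4549
    x: enter (4,3) at t=2.6096
    y: enter (4,2) at t=3.2200
    x: enter (5,2) at t=3.7643
    x: enter (6,2) at t=4.9190 ← occupied
  → r_2 = 4.9190
beam 3: φ=45°, α=15°
  dir = (cos 15°, sin 15°) = (0.9659, 0.2588); from cell (1,4)
  next x-line at t=0.2692, next y-line at t=1.5068; Δt_x=1.0353, Δt_y=3.8637
    x: enter (2,4) at t=0.2692
    x: enter (3,4) at t=1.3044
    y: enter (3,5) at t=1.5068
    x: enter (4,5) at t=2.3397
    x: enter (5,5) at t=3.3750
    x: enter (6,5) at t=4.4103 ← occupied
  → r_3 = 4.4103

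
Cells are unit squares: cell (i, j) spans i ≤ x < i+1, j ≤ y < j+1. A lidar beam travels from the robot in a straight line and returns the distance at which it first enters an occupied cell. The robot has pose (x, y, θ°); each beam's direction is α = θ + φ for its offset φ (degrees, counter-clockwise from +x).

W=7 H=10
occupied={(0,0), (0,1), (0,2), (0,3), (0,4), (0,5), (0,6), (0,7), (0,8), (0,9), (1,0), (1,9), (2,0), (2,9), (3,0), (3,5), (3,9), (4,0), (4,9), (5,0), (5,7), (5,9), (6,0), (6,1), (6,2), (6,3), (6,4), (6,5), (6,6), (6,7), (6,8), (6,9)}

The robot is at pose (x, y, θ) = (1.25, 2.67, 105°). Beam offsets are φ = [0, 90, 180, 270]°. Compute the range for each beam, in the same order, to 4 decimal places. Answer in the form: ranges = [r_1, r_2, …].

beam 1: φ=0°, α=105°
  d=(-0.2588,0.9659)  start (1,2)  tX=0.9659 tY=0.3416  stride 1/|dx|=3.8637 1/|dy|=1.0353
    cross y-line → (1,3), t=0.3416
    cross x-line → (0,3), t=0.9659 (wall)
  → r_1 = 0.9659
beam 2: φ=90°, α=195°
  d=(-0.9659,-0.2588)  start (1,2)  tX=0.2588 tY=2.5887  stride 1/|dx|=1.0353 1/|dy|=3.8637
    cross x-line → (0,2), t=0.2588 (wall)
  → r_2 = 0.2588
beam 3: φ=180°, α=285°
  d=(0.2588,-0.9659)  start (1,2)  tX=2.8978 tY=0.6936  stride 1/|dx|=3.8637 1/|dy|=1.0353
    cross y-line → (1,1), t=0.6936
    cross y-line → (1,0), t=1.7289 (wall)
  → r_3 = 1.7289
beam 4: φ=270°, α=15°
  d=(0.9659,0.2588)  start (1,2)  tX=0.7765 tY=1.2750  stride 1/|dx|=1.0353 1/|dy|=3.8637
    cross x-line → (2,2), t=0.7765
    cross y-line → (2,3), t=1.2750
    cross x-line → (3,3), t=1.8117
    cross x-line → (4,3), t=2.8470
    cross x-line → (5,3), t=3.8823
    cross x-line → (6,3), t=4.9176 (wall)
  → r_4 = 4.9176

ranges = [0.9659, 0.2588, 1.7289, 4.9176]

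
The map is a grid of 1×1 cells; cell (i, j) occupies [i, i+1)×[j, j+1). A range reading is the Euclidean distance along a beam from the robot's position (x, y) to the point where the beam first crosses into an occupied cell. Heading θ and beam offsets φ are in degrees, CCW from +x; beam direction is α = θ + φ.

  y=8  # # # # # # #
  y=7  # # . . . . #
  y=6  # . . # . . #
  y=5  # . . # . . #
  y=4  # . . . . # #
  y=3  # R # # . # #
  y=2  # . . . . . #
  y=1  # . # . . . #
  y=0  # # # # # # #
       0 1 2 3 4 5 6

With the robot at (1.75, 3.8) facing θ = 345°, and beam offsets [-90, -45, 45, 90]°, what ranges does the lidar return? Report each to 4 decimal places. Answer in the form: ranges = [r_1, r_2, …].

beam 1: φ=-90°, α=255°
  cosα=-0.2588 sinα=-0.9659 | (1,3) | tMaxX 2.8978 tMaxY 0.8282 | tΔX 3.8637 tΔY 1.0353
    t=0.8282 [y] (1,2)
    t=1.8635 [y] (1,1)
    t=2.8978 [x] (0,1) — stop
  → r_1 = 2.8978
beam 2: φ=-45°, α=300°
  cosα=0.5000 sinα=-0.8660 | (1,3) | tMaxX 0.5000 tMaxY 0.9238 | tΔX 2.0000 tΔY 1.1547
    t=0.5000 [x] (2,3) — stop
  → r_2 = 0.5000
beam 3: φ=45°, α=30°
  cosα=0.8660 sinα=0.5000 | (1,3) | tMaxX 0.2887 tMaxY 0.4000 | tΔX 1.1547 tΔY 2.0000
    t=0.2887 [x] (2,3) — stop
  → r_3 = 0.2887
beam 4: φ=90°, α=75°
  cosα=0.2588 sinα=0.9659 | (1,3) | tMaxX 0.9659 tMaxY 0.2071 | tΔX 3.8637 tΔY 1.0353
    t=0.2071 [y] (1,4)
    t=0.9659 [x] (2,4)
    t=1.2423 [y] (2,5)
    t=2.2776 [y] (2,6)
    t=3.3129 [y] (2,7)
    t=4.3482 [y] (2,8) — stop
  → r_4 = 4.3482

ranges = [2.8978, 0.5000, 0.2887, 4.3482]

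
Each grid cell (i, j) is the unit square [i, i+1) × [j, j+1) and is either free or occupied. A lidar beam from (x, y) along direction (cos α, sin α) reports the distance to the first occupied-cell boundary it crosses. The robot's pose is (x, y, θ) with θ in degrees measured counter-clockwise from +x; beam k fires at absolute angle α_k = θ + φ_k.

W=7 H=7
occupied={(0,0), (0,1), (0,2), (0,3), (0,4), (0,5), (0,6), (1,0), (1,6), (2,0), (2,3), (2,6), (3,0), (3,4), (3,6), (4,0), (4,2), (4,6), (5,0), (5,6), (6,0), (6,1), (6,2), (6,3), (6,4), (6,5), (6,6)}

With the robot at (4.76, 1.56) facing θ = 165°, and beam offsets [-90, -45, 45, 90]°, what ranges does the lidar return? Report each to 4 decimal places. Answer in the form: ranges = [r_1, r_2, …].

ranges = [0.4555, 0.5081, 1.1200, 0.5798]

beam 1: φ=-90°, α=75°
  direction (0.2588, 0.9659); cell (4,1); t to first gridline: x 0.9273, y 0.4555 (then +3.8637 / +1.0353)
    (4,2) via y @ 0.4555  # hit
  → r_1 = 0.4555
beam 2: φ=-45°, α=120°
  direction (-0.5000, 0.8660); cell (4,1); t to first gridline: x 1.5200, y 0.5081 (then +2.0000 / +1.1547)
    (4,2) via y @ 0.5081  # hit
  → r_2 = 0.5081
beam 3: φ=45°, α=210°
  direction (-0.8660, -0.5000); cell (4,1); t to first gridline: x 0.8776, y 1.1200 (then +1.1547 / +2.0000)
    (3,1) via x @ 0.8776
    (3,0) via y @ 1.1200  # hit
  → r_3 = 1.1200
beam 4: φ=90°, α=255°
  direction (-0.2588, -0.9659); cell (4,1); t to first gridline: x 2.9364, y 0.5798 (then +3.8637 / +1.0353)
    (4,0) via y @ 0.5798  # hit
  → r_4 = 0.5798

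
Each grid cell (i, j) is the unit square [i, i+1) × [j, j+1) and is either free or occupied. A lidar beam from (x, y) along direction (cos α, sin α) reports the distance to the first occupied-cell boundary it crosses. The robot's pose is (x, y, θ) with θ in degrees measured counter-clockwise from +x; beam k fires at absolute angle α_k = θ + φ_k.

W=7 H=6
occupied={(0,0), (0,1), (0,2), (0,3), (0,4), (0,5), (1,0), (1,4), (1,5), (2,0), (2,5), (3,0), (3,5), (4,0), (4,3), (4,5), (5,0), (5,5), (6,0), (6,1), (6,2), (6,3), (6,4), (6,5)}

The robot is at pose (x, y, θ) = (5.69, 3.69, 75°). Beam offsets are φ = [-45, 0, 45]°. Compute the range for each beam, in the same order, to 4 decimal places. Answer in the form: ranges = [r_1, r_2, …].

beam 1: φ=-45°, α=30°
  direction (0.8660, 0.5000); cell (5,3); t to first gridline: x 0.3580, y 0.6200 (then +1.1547 / +2.0000)
    (6,3) via x @ 0.3580  # hit
  → r_1 = 0.3580
beam 2: φ=0°, α=75°
  direction (0.2588, 0.9659); cell (5,3); t to first gridline: x 1.1977, y 0.3209 (then +3.8637 / +1.0353)
    (5,4) via y @ 0.3209
    (6,4) via x @ 1.1977  # hit
  → r_2 = 1.1977
beam 3: φ=45°, α=120°
  direction (-0.5000, 0.8660); cell (5,3); t to first gridline: x 1.3800, y 0.3580 (then +2.0000 / +1.1547)
    (5,4) via y @ 0.3580
    (4,4) via x @ 1.3800
    (4,5) via y @ 1.5127  # hit
  → r_3 = 1.5127

ranges = [0.3580, 1.1977, 1.5127]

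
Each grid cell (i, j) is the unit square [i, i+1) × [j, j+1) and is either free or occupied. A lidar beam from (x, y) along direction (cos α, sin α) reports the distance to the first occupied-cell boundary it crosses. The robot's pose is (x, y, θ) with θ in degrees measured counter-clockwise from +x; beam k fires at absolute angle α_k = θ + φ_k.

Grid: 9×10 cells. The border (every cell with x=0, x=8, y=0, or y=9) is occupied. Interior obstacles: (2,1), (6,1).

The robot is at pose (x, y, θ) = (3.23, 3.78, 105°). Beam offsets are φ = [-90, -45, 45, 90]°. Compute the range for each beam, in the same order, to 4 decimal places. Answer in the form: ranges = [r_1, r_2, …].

beam 1: φ=-90°, α=15°
  d=(0.9659,0.2588)  start (3,3)  tX=0.7972 tY=0.8500  stride 1/|dx|=1.0353 1/|dy|=3.8637
    cross x-line → (4,3), t=0.7972
    cross y-line → (4,4), t=0.8500
    cross x-line → (5,4), t=1.8324
    cross x-line → (6,4), t=2.8677
    cross x-line → (7,4), t=3.9030
    cross y-line → (7,5), t=4.7137
    cross x-line → (8,5), t=4.9383 (wall)
  → r_1 = 4.9383
beam 2: φ=-45°, α=60°
  d=(0.5000,0.8660)  start (3,3)  tX=1.5400 tY=0.2540  stride 1/|dx|=2.0000 1/|dy|=1.1547
    cross y-line → (3,4), t=0.2540
    cross y-line → (3,5), t=1.4087
    cross x-line → (4,5), t=1.5400
    cross y-line → (4,6), t=2.5634
    cross x-line → (5,6), t=3.5400
    cross y-line → (5,7), t=3.7181
    cross y-line → (5,8), t=4.8728
    cross x-line → (6,8), t=5.5400
    cross y-line → (6,9), t=6.0275 (wall)
  → r_2 = 6.0275
beam 3: φ=45°, α=150°
  d=(-0.8660,0.5000)  start (3,3)  tX=0.2656 tY=0.4400  stride 1/|dx|=1.1547 1/|dy|=2.0000
    cross x-line → (2,3), t=0.2656
    cross y-line → (2,4), t=0.4400
    cross x-line → (1,4), t=1.4203
    cross y-line → (1,5), t=2.4400
    cross x-line → (0,5), t=2.5750 (wall)
  → r_3 = 2.5750
beam 4: φ=90°, α=195°
  d=(-0.9659,-0.2588)  start (3,3)  tX=0.2381 tY=3.0137  stride 1/|dx|=1.0353 1/|dy|=3.8637
    cross x-line → (2,3), t=0.2381
    cross x-line → (1,3), t=1.2734
    cross x-line → (0,3), t=2.3087 (wall)
  → r_4 = 2.3087

ranges = [4.9383, 6.0275, 2.5750, 2.3087]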